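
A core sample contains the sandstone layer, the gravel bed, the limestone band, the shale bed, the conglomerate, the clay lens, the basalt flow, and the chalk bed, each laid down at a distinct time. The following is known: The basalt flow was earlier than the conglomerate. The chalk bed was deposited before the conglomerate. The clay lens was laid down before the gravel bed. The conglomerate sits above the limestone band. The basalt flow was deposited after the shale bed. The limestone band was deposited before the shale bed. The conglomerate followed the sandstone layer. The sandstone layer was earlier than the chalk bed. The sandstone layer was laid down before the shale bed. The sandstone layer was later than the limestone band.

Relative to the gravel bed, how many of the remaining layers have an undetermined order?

6

Forced before the gravel bed: the clay lens.
That leaves the basalt flow, the chalk bed, the conglomerate, the limestone band, the sandstone layer, and the shale bed with no forced order relative to the gravel bed — 6.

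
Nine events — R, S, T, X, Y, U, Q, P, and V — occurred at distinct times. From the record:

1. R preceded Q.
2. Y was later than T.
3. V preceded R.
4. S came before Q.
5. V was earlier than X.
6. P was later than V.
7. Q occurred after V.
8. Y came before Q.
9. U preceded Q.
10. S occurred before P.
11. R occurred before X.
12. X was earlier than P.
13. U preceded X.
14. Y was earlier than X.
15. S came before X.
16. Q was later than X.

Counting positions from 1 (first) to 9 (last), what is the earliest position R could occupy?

V must come before R — 1 forced predecessor.
Nothing else is forced ahead of R, so its earliest slot is position 1 + 1 = 2.

2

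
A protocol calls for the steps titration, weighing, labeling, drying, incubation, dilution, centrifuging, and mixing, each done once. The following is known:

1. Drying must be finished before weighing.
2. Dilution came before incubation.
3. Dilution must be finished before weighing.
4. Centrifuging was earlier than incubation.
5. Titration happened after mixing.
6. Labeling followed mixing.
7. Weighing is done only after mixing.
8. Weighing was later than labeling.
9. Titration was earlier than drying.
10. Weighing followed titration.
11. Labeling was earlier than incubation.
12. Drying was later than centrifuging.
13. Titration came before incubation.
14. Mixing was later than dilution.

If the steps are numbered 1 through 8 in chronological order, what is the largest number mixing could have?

Mixing must come before drying, incubation, labeling, titration, and weighing — 5 steps forced after it.
Everything else can be placed before mixing in some valid order, so mixing can sit as late as position 8 − 5 = 3.

3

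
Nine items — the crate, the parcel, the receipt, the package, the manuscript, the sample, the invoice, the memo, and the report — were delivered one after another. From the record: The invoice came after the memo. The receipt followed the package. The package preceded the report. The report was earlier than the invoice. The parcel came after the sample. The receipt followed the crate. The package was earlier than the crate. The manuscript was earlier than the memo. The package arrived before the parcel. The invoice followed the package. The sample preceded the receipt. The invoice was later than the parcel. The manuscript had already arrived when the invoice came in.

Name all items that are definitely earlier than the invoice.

Directly stated before the invoice: the manuscript, the memo, the package, the parcel, and the report.
The sample reaches the invoice via the sample → the parcel → the invoice.
No chain forces the crate (or any of the others) ahead of the invoice.

the manuscript, the memo, the package, the parcel, the report, the sample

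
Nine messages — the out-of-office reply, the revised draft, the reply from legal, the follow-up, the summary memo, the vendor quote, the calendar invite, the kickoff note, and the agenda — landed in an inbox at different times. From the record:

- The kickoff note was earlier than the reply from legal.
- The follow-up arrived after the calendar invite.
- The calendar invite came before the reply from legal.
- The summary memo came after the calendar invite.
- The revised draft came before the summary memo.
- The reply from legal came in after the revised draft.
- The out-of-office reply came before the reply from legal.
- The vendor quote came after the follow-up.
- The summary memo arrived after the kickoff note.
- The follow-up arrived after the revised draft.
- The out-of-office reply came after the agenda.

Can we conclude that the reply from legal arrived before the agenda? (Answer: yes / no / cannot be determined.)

Tracing the constraints gives the agenda → the out-of-office reply → the reply from legal, so the agenda must come before the reply from legal.
That means the reply from legal cannot be before the agenda.

no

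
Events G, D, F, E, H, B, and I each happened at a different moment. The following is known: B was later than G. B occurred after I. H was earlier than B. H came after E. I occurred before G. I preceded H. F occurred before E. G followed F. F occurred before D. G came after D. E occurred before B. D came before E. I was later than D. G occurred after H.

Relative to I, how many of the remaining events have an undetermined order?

1

Forced before I: D and F; forced after I: B, G, and H.
That leaves E with no forced order relative to I — 1.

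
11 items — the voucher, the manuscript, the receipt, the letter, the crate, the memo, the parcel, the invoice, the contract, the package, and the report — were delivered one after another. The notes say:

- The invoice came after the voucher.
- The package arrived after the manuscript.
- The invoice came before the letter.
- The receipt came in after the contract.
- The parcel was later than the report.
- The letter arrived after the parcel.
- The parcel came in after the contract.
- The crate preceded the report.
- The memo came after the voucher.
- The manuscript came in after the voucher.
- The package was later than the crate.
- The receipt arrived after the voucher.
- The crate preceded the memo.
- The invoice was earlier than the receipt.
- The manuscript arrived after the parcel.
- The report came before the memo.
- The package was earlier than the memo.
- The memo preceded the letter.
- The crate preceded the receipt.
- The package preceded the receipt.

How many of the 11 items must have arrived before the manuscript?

5

Directly stated before the manuscript: the parcel and the voucher.
The contract reaches the manuscript via the contract → the parcel → the manuscript.
The crate reaches the manuscript via the crate → the report → the parcel → the manuscript.
The report reaches the manuscript via the report → the parcel → the manuscript.
No chain forces the memo (or any of the others) ahead of the manuscript.
That's the contract, the crate, the parcel, the report, and the voucher — 5 in all.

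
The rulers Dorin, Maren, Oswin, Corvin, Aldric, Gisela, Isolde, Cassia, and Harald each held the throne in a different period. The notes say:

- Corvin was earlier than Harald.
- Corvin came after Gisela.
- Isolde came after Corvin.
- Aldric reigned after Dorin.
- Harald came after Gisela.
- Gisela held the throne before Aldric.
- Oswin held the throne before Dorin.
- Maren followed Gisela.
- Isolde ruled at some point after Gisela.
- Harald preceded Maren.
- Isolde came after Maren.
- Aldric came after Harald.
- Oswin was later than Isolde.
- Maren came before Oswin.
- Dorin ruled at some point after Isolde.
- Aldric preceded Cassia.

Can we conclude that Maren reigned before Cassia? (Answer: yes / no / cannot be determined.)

Chain the constraints: Maren → Isolde → Dorin → Aldric → Cassia. Each link is directly stated, so Maren comes before Cassia.

yes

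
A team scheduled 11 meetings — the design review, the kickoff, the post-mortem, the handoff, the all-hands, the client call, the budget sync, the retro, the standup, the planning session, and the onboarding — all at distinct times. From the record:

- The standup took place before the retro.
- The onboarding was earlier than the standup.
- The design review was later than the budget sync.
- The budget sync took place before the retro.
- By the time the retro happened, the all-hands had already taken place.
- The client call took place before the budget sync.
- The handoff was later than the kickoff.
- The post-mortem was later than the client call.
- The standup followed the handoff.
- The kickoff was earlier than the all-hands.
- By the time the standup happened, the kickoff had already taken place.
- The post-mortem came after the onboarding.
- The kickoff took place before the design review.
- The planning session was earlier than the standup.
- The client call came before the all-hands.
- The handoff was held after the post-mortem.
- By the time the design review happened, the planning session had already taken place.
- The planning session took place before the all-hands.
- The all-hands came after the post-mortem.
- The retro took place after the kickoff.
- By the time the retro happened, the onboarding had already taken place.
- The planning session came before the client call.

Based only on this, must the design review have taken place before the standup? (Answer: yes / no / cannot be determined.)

cannot be determined

No chain of stated constraints runs from the design review to the standup, and none runs from the standup to the design review either.
So the relative order of the design review and the standup is not fixed by the given facts.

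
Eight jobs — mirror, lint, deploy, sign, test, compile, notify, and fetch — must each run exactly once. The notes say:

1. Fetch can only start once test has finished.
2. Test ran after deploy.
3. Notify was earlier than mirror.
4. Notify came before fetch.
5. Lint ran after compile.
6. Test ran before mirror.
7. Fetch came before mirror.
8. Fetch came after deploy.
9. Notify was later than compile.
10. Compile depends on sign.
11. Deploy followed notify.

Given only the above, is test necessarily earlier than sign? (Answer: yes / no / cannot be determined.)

no

Tracing the constraints gives sign → compile → notify → deploy → test, so sign must come before test.
That means test cannot be before sign.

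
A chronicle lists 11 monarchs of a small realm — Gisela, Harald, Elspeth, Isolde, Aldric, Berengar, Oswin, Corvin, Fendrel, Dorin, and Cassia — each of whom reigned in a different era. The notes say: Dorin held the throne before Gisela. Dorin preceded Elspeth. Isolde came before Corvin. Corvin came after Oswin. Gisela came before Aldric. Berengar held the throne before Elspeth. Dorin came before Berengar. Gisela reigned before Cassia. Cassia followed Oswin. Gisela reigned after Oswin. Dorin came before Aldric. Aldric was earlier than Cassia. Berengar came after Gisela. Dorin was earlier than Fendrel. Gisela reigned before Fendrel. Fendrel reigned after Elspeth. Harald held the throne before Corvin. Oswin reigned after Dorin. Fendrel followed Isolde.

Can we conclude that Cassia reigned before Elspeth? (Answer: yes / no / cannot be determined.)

cannot be determined

No chain of stated constraints runs from Cassia to Elspeth, and none runs from Elspeth to Cassia either.
So the relative order of Cassia and Elspeth is not fixed by the given facts.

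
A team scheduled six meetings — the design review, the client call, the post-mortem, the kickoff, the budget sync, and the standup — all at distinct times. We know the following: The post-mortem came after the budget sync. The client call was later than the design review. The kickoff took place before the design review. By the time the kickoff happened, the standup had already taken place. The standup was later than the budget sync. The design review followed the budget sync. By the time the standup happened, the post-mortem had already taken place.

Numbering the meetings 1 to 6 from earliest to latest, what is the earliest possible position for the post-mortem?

The budget sync must come before the post-mortem — 1 forced predecessor.
Nothing else is forced ahead of the post-mortem, so its earliest slot is position 1 + 1 = 2.

2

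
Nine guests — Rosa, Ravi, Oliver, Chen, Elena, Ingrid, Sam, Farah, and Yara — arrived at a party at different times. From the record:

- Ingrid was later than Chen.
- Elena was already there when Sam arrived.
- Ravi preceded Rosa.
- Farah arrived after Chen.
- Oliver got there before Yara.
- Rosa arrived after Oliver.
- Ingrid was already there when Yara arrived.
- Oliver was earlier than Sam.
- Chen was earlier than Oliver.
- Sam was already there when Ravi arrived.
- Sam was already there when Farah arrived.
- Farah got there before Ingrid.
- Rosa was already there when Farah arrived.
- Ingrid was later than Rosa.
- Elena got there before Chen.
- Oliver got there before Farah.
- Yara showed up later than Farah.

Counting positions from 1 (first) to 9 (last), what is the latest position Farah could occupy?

Farah must come before Ingrid and Yara — 2 guests forced after them.
Everything else can be placed before Farah in some valid order, so Farah can sit as late as position 9 − 2 = 7.

7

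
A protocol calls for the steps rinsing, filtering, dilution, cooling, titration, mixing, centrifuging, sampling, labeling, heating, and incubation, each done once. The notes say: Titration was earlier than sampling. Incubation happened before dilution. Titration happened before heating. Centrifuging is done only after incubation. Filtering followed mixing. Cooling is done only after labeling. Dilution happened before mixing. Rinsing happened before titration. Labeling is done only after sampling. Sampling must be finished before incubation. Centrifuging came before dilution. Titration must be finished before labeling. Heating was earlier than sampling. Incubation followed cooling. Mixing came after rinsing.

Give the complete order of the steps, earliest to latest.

The constraints fix every adjacent pair, so only one ordering works:
rinsing → titration → heating → sampling → labeling → cooling → incubation → centrifuging → dilution → mixing → filtering.

rinsing, titration, heating, sampling, labeling, cooling, incubation, centrifuging, dilution, mixing, filtering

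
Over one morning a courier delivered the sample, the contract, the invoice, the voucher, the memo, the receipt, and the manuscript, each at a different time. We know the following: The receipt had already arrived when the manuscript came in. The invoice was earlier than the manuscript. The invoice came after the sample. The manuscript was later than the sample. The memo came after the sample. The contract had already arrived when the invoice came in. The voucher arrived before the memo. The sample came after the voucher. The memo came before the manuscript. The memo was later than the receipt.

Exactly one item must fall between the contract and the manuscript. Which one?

Tracing the constraints gives the contract → the invoice → the manuscript, so the invoice sits after the contract and before the manuscript.
No other item is forced both after the contract and before the manuscript.

the invoice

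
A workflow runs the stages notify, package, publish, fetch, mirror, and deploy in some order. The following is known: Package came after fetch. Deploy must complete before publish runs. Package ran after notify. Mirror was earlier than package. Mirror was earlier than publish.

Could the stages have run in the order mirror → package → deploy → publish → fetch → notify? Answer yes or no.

no

The constraints require fetch before package, but in the proposed sequence package appears ahead of fetch. That one violation is enough.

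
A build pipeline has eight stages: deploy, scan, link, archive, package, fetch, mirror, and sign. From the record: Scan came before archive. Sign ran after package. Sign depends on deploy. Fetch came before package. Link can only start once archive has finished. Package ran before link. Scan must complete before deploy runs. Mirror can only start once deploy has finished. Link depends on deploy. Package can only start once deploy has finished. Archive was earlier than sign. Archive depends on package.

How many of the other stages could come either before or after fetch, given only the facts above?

3

Forced after fetch: archive, link, package, and sign.
That leaves deploy, mirror, and scan with no forced order relative to fetch — 3.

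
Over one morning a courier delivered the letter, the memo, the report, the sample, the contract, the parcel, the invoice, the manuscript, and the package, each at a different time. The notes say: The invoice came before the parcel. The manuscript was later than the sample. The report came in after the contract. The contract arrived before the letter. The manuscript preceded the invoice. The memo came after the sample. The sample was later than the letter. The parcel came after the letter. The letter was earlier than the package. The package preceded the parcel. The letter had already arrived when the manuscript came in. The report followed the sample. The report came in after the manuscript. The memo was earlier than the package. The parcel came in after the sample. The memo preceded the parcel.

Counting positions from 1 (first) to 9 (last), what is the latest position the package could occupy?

8

The package must come before the parcel — 1 item forced after it.
Everything else can be placed before the package in some valid order, so the package can sit as late as position 9 − 1 = 8.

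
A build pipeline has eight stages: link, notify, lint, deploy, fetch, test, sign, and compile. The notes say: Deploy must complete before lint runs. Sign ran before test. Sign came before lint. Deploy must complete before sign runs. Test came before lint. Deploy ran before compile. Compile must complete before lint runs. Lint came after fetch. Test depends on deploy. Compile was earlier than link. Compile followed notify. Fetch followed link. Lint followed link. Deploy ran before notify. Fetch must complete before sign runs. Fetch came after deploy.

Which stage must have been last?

Every other stage has a chain of constraints placing it before lint, so lint is last.

lint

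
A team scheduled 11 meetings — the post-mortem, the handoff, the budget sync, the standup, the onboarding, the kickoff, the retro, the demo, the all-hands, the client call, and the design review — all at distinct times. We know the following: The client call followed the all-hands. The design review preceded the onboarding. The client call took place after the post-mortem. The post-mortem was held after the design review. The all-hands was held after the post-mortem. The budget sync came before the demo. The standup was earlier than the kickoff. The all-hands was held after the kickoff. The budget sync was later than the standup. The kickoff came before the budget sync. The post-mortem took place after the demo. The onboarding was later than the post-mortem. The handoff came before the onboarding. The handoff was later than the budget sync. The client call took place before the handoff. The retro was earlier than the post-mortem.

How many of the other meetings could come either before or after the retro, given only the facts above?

Forced after the retro: the all-hands, the client call, the handoff, the onboarding, and the post-mortem.
That leaves the budget sync, the demo, the design review, the kickoff, and the standup with no forced order relative to the retro — 5.

5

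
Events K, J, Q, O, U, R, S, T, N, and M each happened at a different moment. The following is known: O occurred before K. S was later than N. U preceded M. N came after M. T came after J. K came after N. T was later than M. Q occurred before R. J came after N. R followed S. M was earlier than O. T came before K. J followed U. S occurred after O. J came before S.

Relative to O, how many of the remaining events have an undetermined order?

Forced before O: M and U; forced after O: K, R, and S.
That leaves J, N, Q, and T with no forced order relative to O — 4.

4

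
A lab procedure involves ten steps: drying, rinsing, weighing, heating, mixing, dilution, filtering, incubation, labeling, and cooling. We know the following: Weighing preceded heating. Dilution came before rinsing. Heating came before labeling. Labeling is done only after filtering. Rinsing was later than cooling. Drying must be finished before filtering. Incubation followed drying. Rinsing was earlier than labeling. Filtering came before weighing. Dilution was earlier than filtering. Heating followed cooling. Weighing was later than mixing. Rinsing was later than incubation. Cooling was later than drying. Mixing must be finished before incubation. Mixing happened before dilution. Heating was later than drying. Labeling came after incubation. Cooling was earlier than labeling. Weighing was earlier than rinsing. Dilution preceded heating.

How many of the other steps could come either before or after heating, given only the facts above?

2

Forced before heating: cooling, dilution, drying, filtering, mixing, and weighing; forced after heating: labeling.
That leaves incubation and rinsing with no forced order relative to heating — 2.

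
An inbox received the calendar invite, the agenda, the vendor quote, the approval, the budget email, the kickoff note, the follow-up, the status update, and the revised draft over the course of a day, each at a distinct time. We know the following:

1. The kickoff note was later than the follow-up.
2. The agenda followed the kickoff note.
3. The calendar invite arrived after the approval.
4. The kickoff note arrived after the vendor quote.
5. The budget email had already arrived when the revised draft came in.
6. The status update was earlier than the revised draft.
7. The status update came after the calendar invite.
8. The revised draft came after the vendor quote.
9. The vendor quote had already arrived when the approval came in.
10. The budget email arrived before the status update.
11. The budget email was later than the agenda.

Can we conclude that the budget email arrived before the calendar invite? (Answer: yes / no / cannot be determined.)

cannot be determined

No chain of stated constraints runs from the budget email to the calendar invite, and none runs from the calendar invite to the budget email either.
So the relative order of the budget email and the calendar invite is not fixed by the given facts.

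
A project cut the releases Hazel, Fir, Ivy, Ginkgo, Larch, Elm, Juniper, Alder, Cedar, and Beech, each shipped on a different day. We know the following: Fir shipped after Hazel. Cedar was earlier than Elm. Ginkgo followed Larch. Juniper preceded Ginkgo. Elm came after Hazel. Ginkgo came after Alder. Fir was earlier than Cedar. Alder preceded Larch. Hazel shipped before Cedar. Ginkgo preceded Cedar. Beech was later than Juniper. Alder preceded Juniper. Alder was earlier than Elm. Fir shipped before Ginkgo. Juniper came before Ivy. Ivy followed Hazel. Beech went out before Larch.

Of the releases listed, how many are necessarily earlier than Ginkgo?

6

Directly stated before Ginkgo: Alder, Fir, Juniper, and Larch.
Beech reaches Ginkgo via Beech → Larch → Ginkgo.
Hazel reaches Ginkgo via Hazel → Fir → Ginkgo.
No chain forces Elm (or any of the others) ahead of Ginkgo.
That's Alder, Beech, Fir, Hazel, Juniper, and Larch — 6 in all.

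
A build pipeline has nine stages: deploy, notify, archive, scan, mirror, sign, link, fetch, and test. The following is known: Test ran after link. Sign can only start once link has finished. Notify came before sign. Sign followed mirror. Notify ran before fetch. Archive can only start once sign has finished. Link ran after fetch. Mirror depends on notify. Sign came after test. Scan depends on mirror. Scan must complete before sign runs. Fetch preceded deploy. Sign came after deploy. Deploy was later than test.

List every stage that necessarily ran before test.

fetch, link, notify

Directly stated before test: link.
Fetch reaches test via fetch → link → test.
Notify reaches test via notify → fetch → link → test.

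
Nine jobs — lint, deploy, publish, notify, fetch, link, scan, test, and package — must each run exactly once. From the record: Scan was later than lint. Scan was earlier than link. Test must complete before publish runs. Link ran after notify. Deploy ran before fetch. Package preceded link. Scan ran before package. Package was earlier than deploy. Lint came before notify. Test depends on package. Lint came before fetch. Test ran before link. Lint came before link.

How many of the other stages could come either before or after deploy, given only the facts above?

Forced before deploy: lint, package, and scan; forced after deploy: fetch.
That leaves link, notify, publish, and test with no forced order relative to deploy — 4.

4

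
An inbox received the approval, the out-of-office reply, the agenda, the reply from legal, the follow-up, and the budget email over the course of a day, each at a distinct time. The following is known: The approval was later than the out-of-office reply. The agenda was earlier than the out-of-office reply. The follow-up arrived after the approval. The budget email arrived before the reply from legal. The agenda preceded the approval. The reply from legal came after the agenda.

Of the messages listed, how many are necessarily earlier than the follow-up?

Directly stated before the follow-up: the approval.
The agenda reaches the follow-up via the agenda → the approval → the follow-up.
The out-of-office reply reaches the follow-up via the out-of-office reply → the approval → the follow-up.
No chain forces the budget email (or any of the others) ahead of the follow-up.
That's the agenda, the approval, and the out-of-office reply — 3 in all.

3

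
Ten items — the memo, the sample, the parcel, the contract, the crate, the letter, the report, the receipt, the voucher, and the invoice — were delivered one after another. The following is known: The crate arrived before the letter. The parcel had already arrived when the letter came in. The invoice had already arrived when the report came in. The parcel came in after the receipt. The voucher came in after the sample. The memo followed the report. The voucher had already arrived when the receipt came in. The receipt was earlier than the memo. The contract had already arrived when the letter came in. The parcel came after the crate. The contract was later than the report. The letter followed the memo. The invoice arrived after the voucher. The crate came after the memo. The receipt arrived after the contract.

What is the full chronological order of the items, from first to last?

the sample, the voucher, the invoice, the report, the contract, the receipt, the memo, the crate, the parcel, the letter

The constraints fix every adjacent pair, so only one ordering works:
the sample → the voucher → the invoice → the report → the contract → the receipt → the memo → the crate → the parcel → the letter.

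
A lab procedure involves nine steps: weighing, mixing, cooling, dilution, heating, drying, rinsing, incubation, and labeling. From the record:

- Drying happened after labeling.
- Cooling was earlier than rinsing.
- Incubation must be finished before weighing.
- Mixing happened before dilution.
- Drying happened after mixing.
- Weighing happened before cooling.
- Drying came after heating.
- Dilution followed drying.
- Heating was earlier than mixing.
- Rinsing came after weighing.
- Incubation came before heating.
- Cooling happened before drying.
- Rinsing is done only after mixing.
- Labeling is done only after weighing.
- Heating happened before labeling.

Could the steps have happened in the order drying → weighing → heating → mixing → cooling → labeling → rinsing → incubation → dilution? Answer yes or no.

The constraints require incubation before heating, but in the proposed sequence heating appears ahead of incubation. That one violation is enough.

no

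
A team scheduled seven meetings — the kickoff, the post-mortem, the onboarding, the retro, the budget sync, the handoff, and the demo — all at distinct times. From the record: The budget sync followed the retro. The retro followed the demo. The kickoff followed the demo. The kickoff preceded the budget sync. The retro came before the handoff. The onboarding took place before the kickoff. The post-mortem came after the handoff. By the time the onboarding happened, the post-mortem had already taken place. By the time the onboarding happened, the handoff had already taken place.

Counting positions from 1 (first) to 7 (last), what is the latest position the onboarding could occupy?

5

The onboarding must come before the budget sync and the kickoff — 2 meetings forced after it.
Everything else can be placed before the onboarding in some valid order, so the onboarding can sit as late as position 7 − 2 = 5.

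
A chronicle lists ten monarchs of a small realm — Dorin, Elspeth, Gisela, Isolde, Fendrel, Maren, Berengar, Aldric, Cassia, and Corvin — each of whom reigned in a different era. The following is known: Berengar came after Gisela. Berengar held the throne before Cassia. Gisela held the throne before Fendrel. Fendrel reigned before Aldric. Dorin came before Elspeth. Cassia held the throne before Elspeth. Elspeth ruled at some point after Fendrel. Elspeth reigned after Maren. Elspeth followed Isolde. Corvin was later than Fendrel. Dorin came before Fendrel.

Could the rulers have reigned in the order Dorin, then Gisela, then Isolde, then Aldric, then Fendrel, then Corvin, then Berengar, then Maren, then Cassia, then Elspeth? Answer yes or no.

no

The constraints require Fendrel before Aldric, but in the proposed sequence Aldric appears ahead of Fendrel. That one violation is enough.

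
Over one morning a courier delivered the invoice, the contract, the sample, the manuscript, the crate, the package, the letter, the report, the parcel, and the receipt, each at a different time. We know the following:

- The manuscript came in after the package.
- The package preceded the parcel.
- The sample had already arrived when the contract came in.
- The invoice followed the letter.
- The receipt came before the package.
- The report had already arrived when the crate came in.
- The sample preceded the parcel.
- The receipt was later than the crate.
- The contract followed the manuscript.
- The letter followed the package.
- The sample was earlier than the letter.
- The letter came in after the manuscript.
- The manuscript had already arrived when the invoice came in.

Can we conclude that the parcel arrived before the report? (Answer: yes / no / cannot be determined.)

Tracing the constraints gives the report → the crate → the receipt → the package → the parcel, so the report must come before the parcel.
That means the parcel cannot be before the report.

no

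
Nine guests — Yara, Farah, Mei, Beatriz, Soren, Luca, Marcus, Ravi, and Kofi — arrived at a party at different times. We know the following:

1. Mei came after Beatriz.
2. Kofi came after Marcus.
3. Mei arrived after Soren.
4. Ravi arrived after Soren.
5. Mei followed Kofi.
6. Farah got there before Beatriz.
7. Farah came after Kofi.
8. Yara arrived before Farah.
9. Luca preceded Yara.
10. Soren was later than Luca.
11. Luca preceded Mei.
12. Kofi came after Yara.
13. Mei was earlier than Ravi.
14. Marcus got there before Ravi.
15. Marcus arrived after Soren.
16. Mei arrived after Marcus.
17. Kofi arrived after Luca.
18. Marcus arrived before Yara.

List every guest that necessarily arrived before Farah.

Kofi, Luca, Marcus, Soren, Yara

Directly stated before Farah: Kofi and Yara.
Luca reaches Farah via Luca → Yara → Farah.
Marcus reaches Farah via Marcus → Yara → Farah.
Soren reaches Farah via Soren → Marcus → Yara → Farah.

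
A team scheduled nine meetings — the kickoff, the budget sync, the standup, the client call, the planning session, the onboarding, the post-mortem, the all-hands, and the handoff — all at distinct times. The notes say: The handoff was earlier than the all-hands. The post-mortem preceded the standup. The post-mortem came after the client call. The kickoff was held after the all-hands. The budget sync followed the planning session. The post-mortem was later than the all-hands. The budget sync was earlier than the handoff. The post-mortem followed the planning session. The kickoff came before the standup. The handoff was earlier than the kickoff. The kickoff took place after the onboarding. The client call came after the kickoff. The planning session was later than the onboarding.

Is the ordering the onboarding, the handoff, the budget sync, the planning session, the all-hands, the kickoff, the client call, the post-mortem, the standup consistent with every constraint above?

no

The constraints require the budget sync before the handoff, but in the proposed sequence the handoff appears ahead of the budget sync. That one violation is enough.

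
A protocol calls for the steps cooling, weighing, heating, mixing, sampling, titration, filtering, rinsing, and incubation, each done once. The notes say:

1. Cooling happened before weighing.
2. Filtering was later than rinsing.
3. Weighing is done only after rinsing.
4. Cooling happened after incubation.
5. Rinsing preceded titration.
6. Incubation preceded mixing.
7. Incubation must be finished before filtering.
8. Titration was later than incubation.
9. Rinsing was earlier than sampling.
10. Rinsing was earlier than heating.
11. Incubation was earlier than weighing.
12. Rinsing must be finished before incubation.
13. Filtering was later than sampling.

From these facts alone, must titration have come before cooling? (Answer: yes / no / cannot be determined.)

No chain of stated constraints runs from titration to cooling, and none runs from cooling to titration either.
So the relative order of titration and cooling is not fixed by the given facts.

cannot be determined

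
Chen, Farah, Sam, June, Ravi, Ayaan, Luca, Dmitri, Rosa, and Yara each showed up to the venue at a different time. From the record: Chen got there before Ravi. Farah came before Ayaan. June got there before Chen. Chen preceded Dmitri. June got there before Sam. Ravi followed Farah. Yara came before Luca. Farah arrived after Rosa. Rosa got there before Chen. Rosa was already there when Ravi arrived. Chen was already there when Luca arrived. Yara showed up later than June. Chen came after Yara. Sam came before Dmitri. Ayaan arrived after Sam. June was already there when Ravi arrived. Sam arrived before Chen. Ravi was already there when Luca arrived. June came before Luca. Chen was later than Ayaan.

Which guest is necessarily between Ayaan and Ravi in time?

Tracing the constraints gives Ayaan → Chen → Ravi, so Chen sits after Ayaan and before Ravi.
No other guest is forced both after Ayaan and before Ravi.

Chen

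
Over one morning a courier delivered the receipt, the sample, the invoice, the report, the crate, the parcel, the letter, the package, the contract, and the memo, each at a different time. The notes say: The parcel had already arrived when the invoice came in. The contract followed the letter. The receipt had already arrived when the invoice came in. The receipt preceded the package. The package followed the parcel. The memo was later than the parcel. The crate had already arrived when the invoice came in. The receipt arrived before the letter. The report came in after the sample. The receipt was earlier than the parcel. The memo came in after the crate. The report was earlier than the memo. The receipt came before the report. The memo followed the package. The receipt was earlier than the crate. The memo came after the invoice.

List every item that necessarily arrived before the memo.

Directly stated before the memo: the crate, the invoice, the package, the parcel, and the report.
The receipt reaches the memo via the receipt → the parcel → the memo.
The sample reaches the memo via the sample → the report → the memo.
No chain forces the contract (or any of the others) ahead of the memo.

the crate, the invoice, the package, the parcel, the receipt, the report, the sample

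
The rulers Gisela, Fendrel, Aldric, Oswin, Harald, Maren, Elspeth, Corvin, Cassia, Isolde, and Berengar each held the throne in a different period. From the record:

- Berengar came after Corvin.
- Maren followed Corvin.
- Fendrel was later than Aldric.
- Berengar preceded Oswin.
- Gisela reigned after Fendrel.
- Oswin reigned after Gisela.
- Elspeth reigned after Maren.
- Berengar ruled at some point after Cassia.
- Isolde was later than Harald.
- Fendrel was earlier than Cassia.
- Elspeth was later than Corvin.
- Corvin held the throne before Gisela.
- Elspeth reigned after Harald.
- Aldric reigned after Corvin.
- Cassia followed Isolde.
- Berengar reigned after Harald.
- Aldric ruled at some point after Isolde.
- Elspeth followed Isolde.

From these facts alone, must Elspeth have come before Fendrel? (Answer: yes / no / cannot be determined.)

No chain of stated constraints runs from Elspeth to Fendrel, and none runs from Fendrel to Elspeth either.
So the relative order of Elspeth and Fendrel is not fixed by the given facts.

cannot be determined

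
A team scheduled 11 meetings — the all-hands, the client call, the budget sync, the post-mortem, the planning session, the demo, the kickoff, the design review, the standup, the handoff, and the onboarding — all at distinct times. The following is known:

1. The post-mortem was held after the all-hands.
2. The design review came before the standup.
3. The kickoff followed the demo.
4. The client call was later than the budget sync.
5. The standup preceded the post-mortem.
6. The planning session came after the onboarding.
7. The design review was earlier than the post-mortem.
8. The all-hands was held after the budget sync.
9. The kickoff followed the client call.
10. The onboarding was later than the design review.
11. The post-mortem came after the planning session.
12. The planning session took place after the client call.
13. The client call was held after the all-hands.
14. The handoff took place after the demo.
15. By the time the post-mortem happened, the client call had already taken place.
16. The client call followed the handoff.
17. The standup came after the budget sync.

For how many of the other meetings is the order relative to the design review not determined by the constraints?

Forced after the design review: the onboarding, the planning session, the post-mortem, and the standup.
That leaves the all-hands, the budget sync, the client call, the demo, the handoff, and the kickoff with no forced order relative to the design review — 6.

6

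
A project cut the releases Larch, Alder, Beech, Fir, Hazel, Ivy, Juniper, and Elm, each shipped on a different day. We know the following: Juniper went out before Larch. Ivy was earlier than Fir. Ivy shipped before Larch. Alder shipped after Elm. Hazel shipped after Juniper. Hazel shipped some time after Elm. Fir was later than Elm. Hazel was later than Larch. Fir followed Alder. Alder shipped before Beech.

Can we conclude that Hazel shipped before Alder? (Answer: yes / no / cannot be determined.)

No chain of stated constraints runs from Hazel to Alder, and none runs from Alder to Hazel either.
So the relative order of Hazel and Alder is not fixed by the given facts.

cannot be determined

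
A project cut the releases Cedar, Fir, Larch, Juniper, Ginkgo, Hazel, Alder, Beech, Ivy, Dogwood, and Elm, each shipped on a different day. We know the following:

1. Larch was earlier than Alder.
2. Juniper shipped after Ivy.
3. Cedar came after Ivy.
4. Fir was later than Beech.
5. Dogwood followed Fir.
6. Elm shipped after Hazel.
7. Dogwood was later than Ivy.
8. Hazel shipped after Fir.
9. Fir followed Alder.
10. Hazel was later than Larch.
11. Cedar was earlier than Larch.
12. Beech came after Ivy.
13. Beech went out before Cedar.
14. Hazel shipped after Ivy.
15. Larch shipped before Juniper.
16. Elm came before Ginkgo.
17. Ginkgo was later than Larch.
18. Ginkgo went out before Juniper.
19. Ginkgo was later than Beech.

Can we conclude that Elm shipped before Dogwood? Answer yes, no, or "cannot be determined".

No chain of stated constraints runs from Elm to Dogwood, and none runs from Dogwood to Elm either.
So the relative order of Elm and Dogwood is not fixed by the given facts.

cannot be determined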